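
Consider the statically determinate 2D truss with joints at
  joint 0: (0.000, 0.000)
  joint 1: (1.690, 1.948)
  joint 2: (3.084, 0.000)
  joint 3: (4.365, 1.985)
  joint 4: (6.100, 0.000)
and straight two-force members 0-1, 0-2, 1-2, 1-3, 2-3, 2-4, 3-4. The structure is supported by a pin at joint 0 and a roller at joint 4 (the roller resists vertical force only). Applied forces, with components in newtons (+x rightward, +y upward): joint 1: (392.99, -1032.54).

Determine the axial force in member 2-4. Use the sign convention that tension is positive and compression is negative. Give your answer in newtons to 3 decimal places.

N=5 nodes, M=7 members, R=3 reactions → 2N=10, M+R=10
member 0 (0-1): L=2.5789, (cx,cy)=(0.6553,0.7554)
member 1 (0-2): L=3.0840, (cx,cy)=(1.0000,0.0000)
member 2 (1-2): L=2.3954, (cx,cy)=(0.5819,-0.8132)
member 3 (1-3): L=2.6753, (cx,cy)=(0.9999,0.0138)
member 4 (2-3): L=2.3625, (cx,cy)=(0.5422,0.8402)
member 5 (2-4): L=3.0160, (cx,cy)=(1.0000,0.0000)
member 6 (3-4): L=2.6364, (cx,cy)=(0.6581,-0.7529)
solve A·x = −loads:
  F[0-1] = -822.0975 N (compression)
  F[0-2] = +931.7222 N (tension)
  F[1-2] = -516.8195 N (compression)
  F[1-3] = -631.0201 N (compression)
  F[2-3] = +500.2102 N (tension)
  F[2-4] = +359.7293 N (tension)
  F[3-4] = -546.6165 N (compression)
  Rx@0 = -392.9900 N
  Ry@0 = +620.9765 N
  Ry@4 = +411.5635 N

359.729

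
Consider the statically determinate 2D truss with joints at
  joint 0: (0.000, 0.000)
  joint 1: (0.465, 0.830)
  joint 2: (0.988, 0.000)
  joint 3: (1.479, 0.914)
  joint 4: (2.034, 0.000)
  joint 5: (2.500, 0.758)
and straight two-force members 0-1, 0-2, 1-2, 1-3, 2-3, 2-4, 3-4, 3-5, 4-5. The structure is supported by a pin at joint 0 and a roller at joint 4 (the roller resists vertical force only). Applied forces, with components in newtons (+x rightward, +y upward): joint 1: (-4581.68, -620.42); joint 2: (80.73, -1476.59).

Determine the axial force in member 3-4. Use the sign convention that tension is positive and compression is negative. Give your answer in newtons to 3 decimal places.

N=6 nodes, M=9 members, R=3 reactions → 2N=12, M+R=12
member 0 (0-1): L=0.9514, (cx,cy)=(0.4888,0.8724)
member 1 (0-2): L=0.9880, (cx,cy)=(1.0000,0.0000)
member 2 (1-2): L=0.9810, (cx,cy)=(0.5331,-0.8460)
member 3 (1-3): L=1.0175, (cx,cy)=(0.9966,0.0826)
member 4 (2-3): L=1.0375, (cx,cy)=(0.4732,0.8809)
member 5 (2-4): L=1.0460, (cx,cy)=(1.0000,0.0000)
member 6 (3-4): L=1.0693, (cx,cy)=(0.5190,-0.8548)
member 7 (3-5): L=1.0328, (cx,cy)=(0.9885,-0.1510)
member 8 (4-5): L=0.8898, (cx,cy)=(0.5237,0.8519)
solve A·x = −loads:
  F[0-1] = -3561.9975 N (compression)
  F[0-2] = -2759.9760 N (compression)
  F[1-2] = +3058.2157 N (tension)
  F[1-3] = +1214.4846 N (tension)
  F[2-3] = -1260.9328 N (compression)
  F[2-4] = -613.6181 N (compression)
  F[3-4] = +1182.2471 N (tension)
  F[3-5] = -0.0000 N (tension)
  F[4-5] = +0.0000 N (tension)
  Rx@0 = +4500.9500 N
  Ry@0 = +3107.5450 N
  Ry@4 = -1010.5350 N

1182.247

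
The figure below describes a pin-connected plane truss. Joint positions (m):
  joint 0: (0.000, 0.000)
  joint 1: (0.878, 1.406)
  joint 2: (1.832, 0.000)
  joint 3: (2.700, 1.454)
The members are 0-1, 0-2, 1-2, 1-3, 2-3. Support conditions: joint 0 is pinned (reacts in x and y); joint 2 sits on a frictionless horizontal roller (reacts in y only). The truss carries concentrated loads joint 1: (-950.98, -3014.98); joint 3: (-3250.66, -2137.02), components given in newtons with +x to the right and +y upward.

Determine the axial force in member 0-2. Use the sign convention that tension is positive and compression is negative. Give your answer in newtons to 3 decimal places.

-1786.640

N=4 nodes, M=5 members, R=3 reactions → 2N=8, M+R=8
member 0 (0-1): L=1.6576, (cx,cy)=(0.5297,0.8482)
member 1 (0-2): L=1.8320, (cx,cy)=(1.0000,0.0000)
member 2 (1-2): L=1.6991, (cx,cy)=(0.5615,-0.8275)
member 3 (1-3): L=1.8226, (cx,cy)=(0.9997,0.0263)
member 4 (2-3): L=1.6934, (cx,cy)=(0.5126,0.8586)
solve A·x = −loads:
  F[0-1] = -4559.4123 N (compression)
  F[0-2] = -1786.6399 N (compression)
  F[1-2] = +966.1215 N (tension)
  F[1-3] = -2007.1670 N (compression)
  F[2-3] = -2427.2887 N (compression)
  Rx@0 = +4201.6400 N
  Ry@0 = +3867.3008 N
  Ry@2 = +1284.6992 N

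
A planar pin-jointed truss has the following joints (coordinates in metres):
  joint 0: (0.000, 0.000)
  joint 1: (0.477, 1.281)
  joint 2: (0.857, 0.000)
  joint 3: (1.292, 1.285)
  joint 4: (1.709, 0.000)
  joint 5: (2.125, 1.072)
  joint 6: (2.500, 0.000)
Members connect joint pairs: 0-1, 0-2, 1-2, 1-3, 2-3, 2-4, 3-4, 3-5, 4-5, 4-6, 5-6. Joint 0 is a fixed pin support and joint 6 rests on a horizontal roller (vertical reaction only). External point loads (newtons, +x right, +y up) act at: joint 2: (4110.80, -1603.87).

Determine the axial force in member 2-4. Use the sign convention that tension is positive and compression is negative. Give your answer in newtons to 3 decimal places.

N=7 nodes, M=11 members, R=3 reactions → 2N=14, M+R=14
member 0 (0-1): L=1.3669, (cx,cy)=(0.3490,0.9371)
member 1 (0-2): L=0.8570, (cx,cy)=(1.0000,0.0000)
member 2 (1-2): L=1.3362, (cx,cy)=(0.2844,-0.9587)
member 3 (1-3): L=0.8150, (cx,cy)=(1.0000,0.0049)
member 4 (2-3): L=1.3566, (cx,cy)=(0.3206,0.9472)
member 5 (2-4): L=0.8520, (cx,cy)=(1.0000,0.0000)
member 6 (3-4): L=1.3510, (cx,cy)=(0.3087,-0.9512)
member 7 (3-5): L=0.8598, (cx,cy)=(0.9688,-0.2477)
member 8 (4-5): L=1.1499, (cx,cy)=(0.3618,0.9323)
member 9 (4-6): L=0.7910, (cx,cy)=(1.0000,0.0000)
member 10 (5-6): L=1.1357, (cx,cy)=(0.3302,-0.9439)
solve A·x = −loads:
  F[0-1] = -1124.7681 N (compression)
  F[0-2] = +4503.2967 N (tension)
  F[1-2] = +1095.8582 N (tension)
  F[1-3] = -704.1607 N (compression)
  F[2-3] = +584.1040 N (tension)
  F[2-4] = +516.8610 N (tension)
  F[3-4] = -478.8162 N (compression)
  F[3-5] = -380.9404 N (compression)
  F[4-5] = +488.5256 N (tension)
  F[4-6] = +192.3297 N (tension)
  F[5-6] = -582.4758 N (compression)
  Rx@0 = -4110.8000 N
  Ry@0 = +1054.0634 N
  Ry@6 = +549.8066 N

516.861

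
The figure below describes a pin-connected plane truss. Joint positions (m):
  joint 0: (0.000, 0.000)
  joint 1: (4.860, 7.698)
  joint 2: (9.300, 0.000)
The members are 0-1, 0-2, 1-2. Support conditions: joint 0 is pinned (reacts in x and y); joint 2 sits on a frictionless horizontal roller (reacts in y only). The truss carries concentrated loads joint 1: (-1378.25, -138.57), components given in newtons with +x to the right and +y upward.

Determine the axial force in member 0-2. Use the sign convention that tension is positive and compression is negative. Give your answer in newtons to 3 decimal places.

-616.237

N=3 nodes, M=3 members, R=3 reactions → 2N=6, M+R=6
member 0 (0-1): L=9.1038, (cx,cy)=(0.5338,0.8456)
member 1 (0-2): L=9.3000, (cx,cy)=(1.0000,0.0000)
member 2 (1-2): L=8.8867, (cx,cy)=(0.4996,-0.8662)
solve A·x = −loads:
  F[0-1] = -1427.4075 N (compression)
  F[0-2] = -616.2368 N (compression)
  F[1-2] = +1233.3985 N (tension)
  Rx@0 = +1378.2500 N
  Ry@0 = +1206.9913 N
  Ry@2 = -1068.4213 N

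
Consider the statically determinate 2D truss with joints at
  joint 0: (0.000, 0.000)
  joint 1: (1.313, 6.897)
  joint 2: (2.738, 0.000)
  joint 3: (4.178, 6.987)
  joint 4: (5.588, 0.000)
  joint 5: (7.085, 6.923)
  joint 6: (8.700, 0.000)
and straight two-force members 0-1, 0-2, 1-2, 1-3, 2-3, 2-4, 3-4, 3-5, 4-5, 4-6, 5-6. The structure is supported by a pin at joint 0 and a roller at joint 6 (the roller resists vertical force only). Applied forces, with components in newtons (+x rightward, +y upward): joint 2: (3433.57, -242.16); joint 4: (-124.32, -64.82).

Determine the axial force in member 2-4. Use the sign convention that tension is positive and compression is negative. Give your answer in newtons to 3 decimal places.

-61.132

N=7 nodes, M=11 members, R=3 reactions → 2N=14, M+R=14
member 0 (0-1): L=7.0209, (cx,cy)=(0.1870,0.9824)
member 1 (0-2): L=2.7380, (cx,cy)=(1.0000,0.0000)
member 2 (1-2): L=7.0427, (cx,cy)=(0.2023,-0.9793)
member 3 (1-3): L=2.8664, (cx,cy)=(0.9995,0.0314)
member 4 (2-3): L=7.1338, (cx,cy)=(0.2019,0.9794)
member 5 (2-4): L=2.8500, (cx,cy)=(1.0000,0.0000)
member 6 (3-4): L=7.1279, (cx,cy)=(0.1978,-0.9802)
member 7 (3-5): L=2.9077, (cx,cy)=(0.9998,-0.0220)
member 8 (4-5): L=7.0830, (cx,cy)=(0.2114,0.9774)
member 9 (4-6): L=3.1120, (cx,cy)=(1.0000,0.0000)
member 10 (5-6): L=7.1089, (cx,cy)=(0.2272,-0.9739)
solve A·x = −loads:
  F[0-1] = -192.5322 N (compression)
  F[0-2] = +3345.2562 N (tension)
  F[1-2] = +190.7372 N (tension)
  F[1-3] = -74.6364 N (compression)
  F[2-3] = +56.5317 N (tension)
  F[2-4] = -61.1316 N (compression)
  F[3-4] = -52.9094 N (compression)
  F[3-5] = -52.7348 N (compression)
  F[4-5] = +119.3807 N (tension)
  F[4-6] = +27.4908 N (tension)
  F[5-6] = -121.0087 N (compression)
  Rx@0 = -3309.2500 N
  Ry@0 = +189.1354 N
  Ry@6 = +117.8446 N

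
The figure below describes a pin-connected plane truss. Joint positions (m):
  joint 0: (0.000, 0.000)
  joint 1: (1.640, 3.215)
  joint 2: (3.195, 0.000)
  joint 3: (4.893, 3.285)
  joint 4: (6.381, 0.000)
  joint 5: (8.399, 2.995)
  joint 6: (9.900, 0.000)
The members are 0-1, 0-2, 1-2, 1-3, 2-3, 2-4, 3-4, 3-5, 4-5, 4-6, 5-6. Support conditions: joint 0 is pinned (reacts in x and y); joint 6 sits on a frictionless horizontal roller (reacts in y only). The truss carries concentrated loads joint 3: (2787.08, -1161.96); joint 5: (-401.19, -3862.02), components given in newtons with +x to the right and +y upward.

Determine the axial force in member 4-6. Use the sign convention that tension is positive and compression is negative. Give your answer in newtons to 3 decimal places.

N=7 nodes, M=11 members, R=3 reactions → 2N=14, M+R=14
member 0 (0-1): L=3.6091, (cx,cy)=(0.4544,0.8908)
member 1 (0-2): L=3.1950, (cx,cy)=(1.0000,0.0000)
member 2 (1-2): L=3.5713, (cx,cy)=(0.4354,-0.9002)
member 3 (1-3): L=3.2538, (cx,cy)=(0.9998,0.0215)
member 4 (2-3): L=3.6979, (cx,cy)=(0.4592,0.8883)
member 5 (2-4): L=3.1860, (cx,cy)=(1.0000,0.0000)
member 6 (3-4): L=3.6063, (cx,cy)=(0.4126,-0.9109)
member 7 (3-5): L=3.5180, (cx,cy)=(0.9966,-0.0824)
member 8 (4-5): L=3.6114, (cx,cy)=(0.5588,0.8293)
member 9 (4-6): L=3.5190, (cx,cy)=(1.0000,0.0000)
member 10 (5-6): L=3.3501, (cx,cy)=(0.4480,-0.8940)
solve A·x = −loads:
  F[0-1] = -415.1129 N (compression)
  F[0-2] = +2574.5186 N (tension)
  F[1-2] = +402.0692 N (tension)
  F[1-3] = -363.7795 N (compression)
  F[2-3] = -407.4493 N (compression)
  F[2-4] = +2936.6780 N (tension)
  F[3-4] = -588.6168 N (compression)
  F[3-5] = -3105.5674 N (compression)
  F[4-5] = +646.5287 N (tension)
  F[4-6] = +2332.5385 N (tension)
  F[5-6] = -5205.9873 N (compression)
  Rx@0 = -2385.8900 N
  Ry@0 = +369.7810 N
  Ry@6 = +4654.1990 N

2332.538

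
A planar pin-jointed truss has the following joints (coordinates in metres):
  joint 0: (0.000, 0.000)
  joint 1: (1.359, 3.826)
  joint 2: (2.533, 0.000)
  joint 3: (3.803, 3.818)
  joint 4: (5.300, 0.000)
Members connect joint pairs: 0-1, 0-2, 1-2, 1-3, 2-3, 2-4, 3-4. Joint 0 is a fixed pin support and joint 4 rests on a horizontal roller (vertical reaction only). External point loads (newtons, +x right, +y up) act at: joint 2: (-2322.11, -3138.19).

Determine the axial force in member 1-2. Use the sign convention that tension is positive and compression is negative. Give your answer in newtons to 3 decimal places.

N=5 nodes, M=7 members, R=3 reactions → 2N=10, M+R=10
member 0 (0-1): L=4.0602, (cx,cy)=(0.3347,0.9423)
member 1 (0-2): L=2.5330, (cx,cy)=(1.0000,0.0000)
member 2 (1-2): L=4.0021, (cx,cy)=(0.2933,-0.9560)
member 3 (1-3): L=2.4440, (cx,cy)=(1.0000,-0.0033)
member 4 (2-3): L=4.0237, (cx,cy)=(0.3156,0.9489)
member 5 (2-4): L=2.7670, (cx,cy)=(1.0000,0.0000)
member 6 (3-4): L=4.1010, (cx,cy)=(0.3650,-0.9310)
solve A·x = −loads:
  F[0-1] = -1738.6578 N (compression)
  F[0-2] = -1740.1582 N (compression)
  F[1-2] = +1717.4858 N (tension)
  F[1-3] = -1085.7792 N (compression)
  F[2-3] = +1576.8705 N (tension)
  F[2-4] = +588.0638 N (tension)
  F[3-4] = -1610.9851 N (compression)
  Rx@0 = +2322.1100 N
  Ry@0 = +1638.3720 N
  Ry@4 = +1499.8180 N

1717.486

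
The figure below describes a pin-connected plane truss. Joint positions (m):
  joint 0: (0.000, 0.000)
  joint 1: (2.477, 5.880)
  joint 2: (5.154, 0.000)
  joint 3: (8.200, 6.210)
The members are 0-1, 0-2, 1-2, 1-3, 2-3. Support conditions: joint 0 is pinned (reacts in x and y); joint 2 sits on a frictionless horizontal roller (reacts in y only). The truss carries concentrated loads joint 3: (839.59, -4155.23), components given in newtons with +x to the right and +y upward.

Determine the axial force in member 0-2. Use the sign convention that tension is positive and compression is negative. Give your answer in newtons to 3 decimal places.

-621.058

N=4 nodes, M=5 members, R=3 reactions → 2N=8, M+R=8
member 0 (0-1): L=6.3804, (cx,cy)=(0.3882,0.9216)
member 1 (0-2): L=5.1540, (cx,cy)=(1.0000,0.0000)
member 2 (1-2): L=6.4607, (cx,cy)=(0.4144,-0.9101)
member 3 (1-3): L=5.7325, (cx,cy)=(0.9983,0.0576)
member 4 (2-3): L=6.9168, (cx,cy)=(0.4404,0.8978)
solve A·x = −loads:
  F[0-1] = +3762.4403 N (tension)
  F[0-2] = -621.0576 N (compression)
  F[1-2] = -3622.1460 N (compression)
  F[1-3] = +2966.4066 N (tension)
  F[2-3] = -4818.3695 N (compression)
  Rx@0 = -839.5900 N
  Ry@0 = -3467.3427 N
  Ry@2 = +7622.5727 N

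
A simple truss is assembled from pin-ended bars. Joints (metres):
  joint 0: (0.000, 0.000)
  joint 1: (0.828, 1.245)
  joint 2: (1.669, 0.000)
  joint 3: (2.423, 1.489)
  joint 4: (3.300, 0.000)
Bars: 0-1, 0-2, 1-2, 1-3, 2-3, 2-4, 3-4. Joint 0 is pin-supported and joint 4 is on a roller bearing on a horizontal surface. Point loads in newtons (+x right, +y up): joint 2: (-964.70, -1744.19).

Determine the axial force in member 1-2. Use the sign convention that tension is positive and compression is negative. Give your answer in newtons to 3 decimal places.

N=5 nodes, M=7 members, R=3 reactions → 2N=10, M+R=10
member 0 (0-1): L=1.4952, (cx,cy)=(0.5538,0.8327)
member 1 (0-2): L=1.6690, (cx,cy)=(1.0000,0.0000)
member 2 (1-2): L=1.5024, (cx,cy)=(0.5598,-0.8287)
member 3 (1-3): L=1.6136, (cx,cy)=(0.9885,0.1512)
member 4 (2-3): L=1.6690, (cx,cy)=(0.4518,0.8921)
member 5 (2-4): L=1.6310, (cx,cy)=(1.0000,0.0000)
member 6 (3-4): L=1.7281, (cx,cy)=(0.5075,-0.8617)
solve A·x = −loads:
  F[0-1] = -1035.2909 N (compression)
  F[0-2] = -391.3830 N (compression)
  F[1-2] = +846.9421 N (tension)
  F[1-3] = -1059.5850 N (compression)
  F[2-3] = +1168.3905 N (tension)
  F[2-4] = +519.5664 N (tension)
  F[3-4] = -1023.7751 N (compression)
  Rx@0 = +964.7000 N
  Ry@0 = +862.0527 N
  Ry@4 = +882.1373 N

846.942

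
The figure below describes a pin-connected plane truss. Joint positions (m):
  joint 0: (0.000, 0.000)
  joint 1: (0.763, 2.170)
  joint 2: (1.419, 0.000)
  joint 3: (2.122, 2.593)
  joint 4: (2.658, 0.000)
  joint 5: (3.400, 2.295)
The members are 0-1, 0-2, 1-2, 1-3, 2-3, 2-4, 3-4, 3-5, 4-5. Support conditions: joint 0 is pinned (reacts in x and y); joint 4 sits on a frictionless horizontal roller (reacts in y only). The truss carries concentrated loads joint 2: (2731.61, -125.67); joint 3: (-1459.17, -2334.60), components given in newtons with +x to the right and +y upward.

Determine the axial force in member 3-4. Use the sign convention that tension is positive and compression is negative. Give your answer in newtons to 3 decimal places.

-518.146

N=6 nodes, M=9 members, R=3 reactions → 2N=12, M+R=12
member 0 (0-1): L=2.3002, (cx,cy)=(0.3317,0.9434)
member 1 (0-2): L=1.4190, (cx,cy)=(1.0000,0.0000)
member 2 (1-2): L=2.2670, (cx,cy)=(0.2894,-0.9572)
member 3 (1-3): L=1.4233, (cx,cy)=(0.9548,0.2972)
member 4 (2-3): L=2.6866, (cx,cy)=(0.2617,0.9652)
member 5 (2-4): L=1.2390, (cx,cy)=(1.0000,0.0000)
member 6 (3-4): L=2.6478, (cx,cy)=(0.2024,-0.9793)
member 7 (3-5): L=1.3123, (cx,cy)=(0.9739,-0.2271)
member 8 (4-5): L=2.4120, (cx,cy)=(0.3076,0.9515)
solve A·x = −loads:
  F[0-1] = -2070.0514 N (compression)
  F[0-2] = +1959.0877 N (tension)
  F[1-2] = +1660.6029 N (tension)
  F[1-3] = -1222.4098 N (compression)
  F[2-3] = -1516.7338 N (compression)
  F[2-4] = +104.8887 N (tension)
  F[3-4] = -518.1462 N (compression)
  F[3-5] = +0.0000 N (tension)
  F[4-5] = -0.0000 N (compression)
  Rx@0 = -1272.4400 N
  Ry@0 = +1952.8512 N
  Ry@4 = +507.4188 N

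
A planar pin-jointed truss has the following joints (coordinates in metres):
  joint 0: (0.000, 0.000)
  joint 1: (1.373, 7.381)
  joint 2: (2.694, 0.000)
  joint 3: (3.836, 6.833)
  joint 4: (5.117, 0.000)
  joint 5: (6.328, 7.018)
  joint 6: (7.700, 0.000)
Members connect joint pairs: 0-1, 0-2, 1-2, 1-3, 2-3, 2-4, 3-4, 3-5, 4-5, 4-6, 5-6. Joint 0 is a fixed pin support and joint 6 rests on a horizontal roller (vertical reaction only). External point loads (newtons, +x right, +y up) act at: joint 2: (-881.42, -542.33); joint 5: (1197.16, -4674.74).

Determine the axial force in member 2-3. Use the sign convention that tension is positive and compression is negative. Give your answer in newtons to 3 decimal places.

446.034

N=7 nodes, M=11 members, R=3 reactions → 2N=14, M+R=14
member 0 (0-1): L=7.5076, (cx,cy)=(0.1829,0.9831)
member 1 (0-2): L=2.6940, (cx,cy)=(1.0000,0.0000)
member 2 (1-2): L=7.4983, (cx,cy)=(0.1762,-0.9844)
member 3 (1-3): L=2.5232, (cx,cy)=(0.9761,-0.2172)
member 4 (2-3): L=6.9278, (cx,cy)=(0.1648,0.9863)
member 5 (2-4): L=2.4230, (cx,cy)=(1.0000,0.0000)
member 6 (3-4): L=6.9520, (cx,cy)=(0.1843,-0.9829)
member 7 (3-5): L=2.4989, (cx,cy)=(0.9973,0.0740)
member 8 (4-5): L=7.1217, (cx,cy)=(0.1700,0.9854)
member 9 (4-6): L=2.5830, (cx,cy)=(1.0000,0.0000)
member 10 (5-6): L=7.1509, (cx,cy)=(0.1919,-0.9814)
solve A·x = −loads:
  F[0-1] = -96.0324 N (compression)
  F[0-2] = +333.3025 N (tension)
  F[1-2] = +104.0249 N (tension)
  F[1-3] = -36.7665 N (compression)
  F[2-3] = +446.0341 N (tension)
  F[2-4] = +1159.5230 N (tension)
  F[3-4] = -446.6613 N (compression)
  F[3-5] = +120.2700 N (tension)
  F[4-5] = +445.5012 N (tension)
  F[4-6] = +1001.4656 N (tension)
  F[5-6] = -5219.6313 N (compression)
  Rx@0 = -315.7400 N
  Ry@0 = +94.4128 N
  Ry@6 = +5122.6572 N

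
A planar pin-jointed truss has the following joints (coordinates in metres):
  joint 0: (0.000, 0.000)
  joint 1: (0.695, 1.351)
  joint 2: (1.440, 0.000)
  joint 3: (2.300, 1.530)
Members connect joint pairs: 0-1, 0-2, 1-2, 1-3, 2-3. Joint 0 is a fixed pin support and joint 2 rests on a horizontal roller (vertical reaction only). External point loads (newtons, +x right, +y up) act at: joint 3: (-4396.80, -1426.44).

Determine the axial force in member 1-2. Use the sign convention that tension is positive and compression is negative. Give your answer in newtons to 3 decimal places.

N=4 nodes, M=5 members, R=3 reactions → 2N=8, M+R=8
member 0 (0-1): L=1.5193, (cx,cy)=(0.4575,0.8892)
member 1 (0-2): L=1.4400, (cx,cy)=(1.0000,0.0000)
member 2 (1-2): L=1.5428, (cx,cy)=(0.4829,-0.8757)
member 3 (1-3): L=1.6150, (cx,cy)=(0.9938,0.1108)
member 4 (2-3): L=1.7551, (cx,cy)=(0.4900,0.8717)
solve A·x = −loads:
  F[0-1] = -4295.4917 N (compression)
  F[0-2] = -2431.8183 N (compression)
  F[1-2] = +3873.4903 N (tension)
  F[1-3] = -3859.2263 N (compression)
  F[2-3] = -1145.6400 N (compression)
  Rx@0 = +4396.8000 N
  Ry@0 = +3819.6983 N
  Ry@2 = -2393.2583 N

3873.490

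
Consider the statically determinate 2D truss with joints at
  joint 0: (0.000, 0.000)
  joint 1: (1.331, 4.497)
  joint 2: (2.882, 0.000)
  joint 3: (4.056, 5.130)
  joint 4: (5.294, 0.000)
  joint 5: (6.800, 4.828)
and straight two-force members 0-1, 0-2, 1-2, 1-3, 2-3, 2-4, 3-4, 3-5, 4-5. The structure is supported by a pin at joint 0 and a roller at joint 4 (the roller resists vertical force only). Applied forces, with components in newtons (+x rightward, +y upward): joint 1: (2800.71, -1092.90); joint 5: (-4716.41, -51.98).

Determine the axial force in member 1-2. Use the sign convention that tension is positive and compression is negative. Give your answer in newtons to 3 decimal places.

N=6 nodes, M=9 members, R=3 reactions → 2N=12, M+R=12
member 0 (0-1): L=4.6898, (cx,cy)=(0.2838,0.9589)
member 1 (0-2): L=2.8820, (cx,cy)=(1.0000,0.0000)
member 2 (1-2): L=4.7570, (cx,cy)=(0.3260,-0.9454)
member 3 (1-3): L=2.7976, (cx,cy)=(0.9741,0.2263)
member 4 (2-3): L=5.2626, (cx,cy)=(0.2231,0.9748)
member 5 (2-4): L=2.4120, (cx,cy)=(1.0000,0.0000)
member 6 (3-4): L=5.2773, (cx,cy)=(0.2346,-0.9721)
member 7 (3-5): L=2.7606, (cx,cy)=(0.9940,-0.1094)
member 8 (4-5): L=5.0574, (cx,cy)=(0.2978,0.9546)
solve A·x = −loads:
  F[0-1] = -2842.3961 N (compression)
  F[0-2] = -1109.0133 N (compression)
  F[1-2] = +778.2328 N (tension)
  F[1-3] = -3963.9442 N (compression)
  F[2-3] = -754.7241 N (compression)
  F[2-4] = -686.9053 N (compression)
  F[3-4] = +2193.9731 N (tension)
  F[3-5] = -4571.6300 N (compression)
  F[4-5] = -578.3427 N (compression)
  Rx@0 = +1915.7000 N
  Ry@0 = +2725.5224 N
  Ry@4 = -1580.6424 N

778.233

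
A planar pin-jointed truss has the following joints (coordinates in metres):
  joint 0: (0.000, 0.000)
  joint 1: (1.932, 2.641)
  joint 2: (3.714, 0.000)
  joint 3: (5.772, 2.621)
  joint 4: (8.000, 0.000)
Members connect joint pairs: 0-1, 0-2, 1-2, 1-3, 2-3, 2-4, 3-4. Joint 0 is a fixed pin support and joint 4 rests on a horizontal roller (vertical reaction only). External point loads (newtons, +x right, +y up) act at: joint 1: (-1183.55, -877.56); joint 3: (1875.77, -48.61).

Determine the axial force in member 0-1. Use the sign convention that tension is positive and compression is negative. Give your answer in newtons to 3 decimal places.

-564.169

N=5 nodes, M=7 members, R=3 reactions → 2N=10, M+R=10
member 0 (0-1): L=3.2722, (cx,cy)=(0.5904,0.8071)
member 1 (0-2): L=3.7140, (cx,cy)=(1.0000,0.0000)
member 2 (1-2): L=3.1860, (cx,cy)=(0.5593,-0.8289)
member 3 (1-3): L=3.8401, (cx,cy)=(1.0000,-0.0052)
member 4 (2-3): L=3.3324, (cx,cy)=(0.6176,0.7865)
member 5 (2-4): L=4.2860, (cx,cy)=(1.0000,0.0000)
member 6 (3-4): L=3.4400, (cx,cy)=(0.6477,-0.7619)
solve A·x = −loads:
  F[0-1] = -564.1689 N (compression)
  F[0-2] = +1025.3180 N (tension)
  F[1-2] = -516.5067 N (compression)
  F[1-3] = +1139.3637 N (tension)
  F[2-3] = +544.3711 N (tension)
  F[2-4] = +400.2346 N (tension)
  F[3-4] = -617.9572 N (compression)
  Rx@0 = -692.2200 N
  Ry@0 = +455.3374 N
  Ry@4 = +470.8326 N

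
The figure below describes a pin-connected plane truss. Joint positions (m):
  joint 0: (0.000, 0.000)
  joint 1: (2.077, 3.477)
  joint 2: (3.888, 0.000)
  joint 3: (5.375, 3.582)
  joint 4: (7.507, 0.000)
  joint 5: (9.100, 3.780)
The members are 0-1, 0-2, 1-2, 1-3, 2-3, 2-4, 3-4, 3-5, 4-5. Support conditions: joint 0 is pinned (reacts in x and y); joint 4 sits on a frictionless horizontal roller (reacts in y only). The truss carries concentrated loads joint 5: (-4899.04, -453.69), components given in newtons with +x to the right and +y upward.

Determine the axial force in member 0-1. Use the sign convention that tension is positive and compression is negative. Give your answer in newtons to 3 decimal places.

-2761.279

N=6 nodes, M=9 members, R=3 reactions → 2N=12, M+R=12
member 0 (0-1): L=4.0501, (cx,cy)=(0.5128,0.8585)
member 1 (0-2): L=3.8880, (cx,cy)=(1.0000,0.0000)
member 2 (1-2): L=3.9204, (cx,cy)=(0.4619,-0.8869)
member 3 (1-3): L=3.2997, (cx,cy)=(0.9995,0.0318)
member 4 (2-3): L=3.8784, (cx,cy)=(0.3834,0.9236)
member 5 (2-4): L=3.6190, (cx,cy)=(1.0000,0.0000)
member 6 (3-4): L=4.1685, (cx,cy)=(0.5115,-0.8593)
member 7 (3-5): L=3.7303, (cx,cy)=(0.9986,0.0531)
member 8 (4-5): L=4.1020, (cx,cy)=(0.3884,0.9215)
solve A·x = −loads:
  F[0-1] = -2761.2790 N (compression)
  F[0-2] = -3482.9884 N (compression)
  F[1-2] = +2579.2128 N (tension)
  F[1-3] = -2608.8323 N (compression)
  F[2-3] = -2476.8015 N (compression)
  F[2-4] = -1341.9066 N (compression)
  F[3-4] = +2460.7750 N (tension)
  F[3-5] = -4822.5162 N (compression)
  F[4-5] = -214.5536 N (compression)
  Rx@0 = +4899.0400 N
  Ry@0 = +2370.5399 N
  Ry@4 = -1916.8499 N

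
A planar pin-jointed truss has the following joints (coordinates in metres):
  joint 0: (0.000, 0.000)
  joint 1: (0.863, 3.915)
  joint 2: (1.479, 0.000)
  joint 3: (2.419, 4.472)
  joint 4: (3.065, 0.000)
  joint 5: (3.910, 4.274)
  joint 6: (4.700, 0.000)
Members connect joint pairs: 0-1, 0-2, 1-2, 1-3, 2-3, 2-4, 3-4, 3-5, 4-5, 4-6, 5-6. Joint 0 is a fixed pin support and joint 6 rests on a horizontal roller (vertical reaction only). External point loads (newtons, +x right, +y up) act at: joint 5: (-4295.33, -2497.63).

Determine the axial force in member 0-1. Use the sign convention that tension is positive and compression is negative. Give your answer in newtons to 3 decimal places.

N=7 nodes, M=11 members, R=3 reactions → 2N=14, M+R=14
member 0 (0-1): L=4.0090, (cx,cy)=(0.2153,0.9766)
member 1 (0-2): L=1.4790, (cx,cy)=(1.0000,0.0000)
member 2 (1-2): L=3.9632, (cx,cy)=(0.1554,-0.9878)
member 3 (1-3): L=1.6527, (cx,cy)=(0.9415,0.3370)
member 4 (2-3): L=4.5697, (cx,cy)=(0.2057,0.9786)
member 5 (2-4): L=1.5860, (cx,cy)=(1.0000,0.0000)
member 6 (3-4): L=4.5184, (cx,cy)=(0.1430,-0.9897)
member 7 (3-5): L=1.5041, (cx,cy)=(0.9913,-0.1316)
member 8 (4-5): L=4.3567, (cx,cy)=(0.1940,0.9810)
member 9 (4-6): L=1.6350, (cx,cy)=(1.0000,0.0000)
member 10 (5-6): L=4.3464, (cx,cy)=(0.1818,-0.9833)
solve A·x = −loads:
  F[0-1] = -4429.6750 N (compression)
  F[0-2] = -3341.7705 N (compression)
  F[1-2] = +3818.4287 N (tension)
  F[1-3] = -1643.1977 N (compression)
  F[2-3] = -3854.4506 N (compression)
  F[2-4] = -1955.4002 N (compression)
  F[3-4] = +4776.3084 N (tension)
  F[3-5] = -3049.3375 N (compression)
  F[4-5] = -4818.7450 N (compression)
  F[4-6] = -337.9206 N (compression)
  F[5-6] = +1859.1611 N (tension)
  Rx@0 = +4295.3300 N
  Ry@0 = +4325.8230 N
  Ry@6 = -1828.1930 N

-4429.675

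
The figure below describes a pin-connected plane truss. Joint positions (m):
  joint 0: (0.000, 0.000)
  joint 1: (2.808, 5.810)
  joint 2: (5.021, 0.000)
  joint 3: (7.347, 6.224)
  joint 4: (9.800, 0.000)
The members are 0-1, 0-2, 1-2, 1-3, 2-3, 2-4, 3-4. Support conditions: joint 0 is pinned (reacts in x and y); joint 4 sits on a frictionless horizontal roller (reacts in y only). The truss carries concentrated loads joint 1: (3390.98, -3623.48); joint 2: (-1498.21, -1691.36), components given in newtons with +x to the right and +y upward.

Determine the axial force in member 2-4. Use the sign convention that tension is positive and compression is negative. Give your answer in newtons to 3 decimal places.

1543.044

N=5 nodes, M=7 members, R=3 reactions → 2N=10, M+R=10
member 0 (0-1): L=6.4530, (cx,cy)=(0.4351,0.9004)
member 1 (0-2): L=5.0210, (cx,cy)=(1.0000,0.0000)
member 2 (1-2): L=6.2172, (cx,cy)=(0.3559,-0.9345)
member 3 (1-3): L=4.5578, (cx,cy)=(0.9959,0.0908)
member 4 (2-3): L=6.6444, (cx,cy)=(0.3501,0.9367)
member 5 (2-4): L=4.7790, (cx,cy)=(1.0000,0.0000)
member 6 (3-4): L=6.6899, (cx,cy)=(0.3667,-0.9304)
solve A·x = −loads:
  F[0-1] = -1554.5711 N (compression)
  F[0-2] = +2569.2381 N (tension)
  F[1-2] = -2683.4274 N (compression)
  F[1-3] = -3125.2051 N (compression)
  F[2-3] = +4482.6822 N (tension)
  F[2-4] = +1543.0441 N (tension)
  F[3-4] = -4208.2685 N (compression)
  Rx@0 = -1892.7700 N
  Ry@0 = +1399.6722 N
  Ry@4 = +3915.1678 N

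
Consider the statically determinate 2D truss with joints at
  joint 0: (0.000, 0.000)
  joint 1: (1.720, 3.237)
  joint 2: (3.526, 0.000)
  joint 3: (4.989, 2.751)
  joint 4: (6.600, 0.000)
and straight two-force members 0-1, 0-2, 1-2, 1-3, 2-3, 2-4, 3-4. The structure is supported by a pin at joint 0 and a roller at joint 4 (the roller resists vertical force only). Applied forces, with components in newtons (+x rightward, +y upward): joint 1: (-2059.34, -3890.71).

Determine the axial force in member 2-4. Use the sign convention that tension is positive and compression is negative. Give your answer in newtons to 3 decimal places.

2.301

N=5 nodes, M=7 members, R=3 reactions → 2N=10, M+R=10
member 0 (0-1): L=3.6656, (cx,cy)=(0.4692,0.8831)
member 1 (0-2): L=3.5260, (cx,cy)=(1.0000,0.0000)
member 2 (1-2): L=3.7067, (cx,cy)=(0.4872,-0.8733)
member 3 (1-3): L=3.3049, (cx,cy)=(0.9891,-0.1471)
member 4 (2-3): L=3.1158, (cx,cy)=(0.4695,0.8829)
member 5 (2-4): L=3.0740, (cx,cy)=(1.0000,0.0000)
member 6 (3-4): L=3.1880, (cx,cy)=(0.5053,-0.8629)
solve A·x = −loads:
  F[0-1] = -4401.4063 N (compression)
  F[0-2] = +5.9247 N (tension)
  F[1-2] = -3.8074 N (compression)
  F[1-3] = -4.1143 N (compression)
  F[2-3] = +3.7659 N (tension)
  F[2-4] = +2.3014 N (tension)
  F[3-4] = -4.5542 N (compression)
  Rx@0 = +2059.3400 N
  Ry@0 = +3886.7801 N
  Ry@4 = +3.9299 N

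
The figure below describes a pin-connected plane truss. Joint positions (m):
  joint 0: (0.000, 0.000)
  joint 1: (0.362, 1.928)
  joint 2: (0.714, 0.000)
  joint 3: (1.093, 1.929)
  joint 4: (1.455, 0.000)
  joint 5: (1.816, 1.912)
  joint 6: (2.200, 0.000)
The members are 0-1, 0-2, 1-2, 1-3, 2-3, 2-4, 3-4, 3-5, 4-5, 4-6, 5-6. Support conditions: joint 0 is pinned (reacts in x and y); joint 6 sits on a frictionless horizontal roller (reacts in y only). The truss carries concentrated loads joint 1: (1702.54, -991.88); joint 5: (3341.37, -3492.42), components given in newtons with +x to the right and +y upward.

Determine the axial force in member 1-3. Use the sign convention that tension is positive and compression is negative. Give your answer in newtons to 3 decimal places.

-425.998

N=7 nodes, M=11 members, R=3 reactions → 2N=14, M+R=14
member 0 (0-1): L=1.9617, (cx,cy)=(0.1845,0.9828)
member 1 (0-2): L=0.7140, (cx,cy)=(1.0000,0.0000)
member 2 (1-2): L=1.9599, (cx,cy)=(0.1796,-0.9837)
member 3 (1-3): L=0.7310, (cx,cy)=(1.0000,0.0014)
member 4 (2-3): L=1.9659, (cx,cy)=(0.1928,0.9812)
member 5 (2-4): L=0.7410, (cx,cy)=(1.0000,0.0000)
member 6 (3-4): L=1.9627, (cx,cy)=(0.1844,-0.9828)
member 7 (3-5): L=0.7232, (cx,cy)=(0.9997,-0.0235)
member 8 (4-5): L=1.9458, (cx,cy)=(0.1855,0.9826)
member 9 (4-6): L=0.7450, (cx,cy)=(1.0000,0.0000)
member 10 (5-6): L=1.9502, (cx,cy)=(0.1969,-0.9804)
solve A·x = −loads:
  F[0-1] = +3009.4257 N (tension)
  F[0-2] = +4488.5664 N (tension)
  F[1-2] = -4015.5004 N (compression)
  F[1-3] = -425.9976 N (compression)
  F[2-3] = +4025.7262 N (tension)
  F[2-4] = +2991.2513 N (tension)
  F[3-4] = -4044.7908 N (compression)
  F[3-5] = +1096.4523 N (tension)
  F[4-5] = +4045.6332 N (tension)
  F[4-6] = +1494.6360 N (tension)
  F[5-6] = -7590.6470 N (compression)
  Rx@0 = -5043.9100 N
  Ry@0 = -2957.7417 N
  Ry@6 = +7442.0417 N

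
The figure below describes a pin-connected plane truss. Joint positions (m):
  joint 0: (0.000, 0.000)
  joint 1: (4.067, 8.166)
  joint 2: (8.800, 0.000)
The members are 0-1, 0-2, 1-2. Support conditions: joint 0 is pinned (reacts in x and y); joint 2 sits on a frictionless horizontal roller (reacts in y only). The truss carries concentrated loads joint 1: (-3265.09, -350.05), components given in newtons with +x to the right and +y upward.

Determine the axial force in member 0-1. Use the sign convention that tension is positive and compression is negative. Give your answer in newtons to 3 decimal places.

-3595.159

N=3 nodes, M=3 members, R=3 reactions → 2N=6, M+R=6
member 0 (0-1): L=9.1227, (cx,cy)=(0.4458,0.8951)
member 1 (0-2): L=8.8000, (cx,cy)=(1.0000,0.0000)
member 2 (1-2): L=9.4385, (cx,cy)=(0.5015,-0.8652)
solve A·x = −loads:
  F[0-1] = -3595.1592 N (compression)
  F[0-2] = -1662.3323 N (compression)
  F[1-2] = +3314.9978 N (tension)
  Rx@0 = +3265.0900 N
  Ry@0 = +3218.1263 N
  Ry@2 = -2868.0763 N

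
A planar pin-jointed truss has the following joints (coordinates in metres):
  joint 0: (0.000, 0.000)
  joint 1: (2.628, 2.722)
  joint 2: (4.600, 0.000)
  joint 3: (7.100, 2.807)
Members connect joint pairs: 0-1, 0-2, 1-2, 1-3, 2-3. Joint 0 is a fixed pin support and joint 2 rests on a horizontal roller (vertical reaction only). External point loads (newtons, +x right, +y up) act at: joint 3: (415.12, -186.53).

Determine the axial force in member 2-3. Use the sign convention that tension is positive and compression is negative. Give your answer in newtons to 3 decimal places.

-264.834

N=4 nodes, M=5 members, R=3 reactions → 2N=8, M+R=8
member 0 (0-1): L=3.7836, (cx,cy)=(0.6946,0.7194)
member 1 (0-2): L=4.6000, (cx,cy)=(1.0000,0.0000)
member 2 (1-2): L=3.3613, (cx,cy)=(0.5867,-0.8098)
member 3 (1-3): L=4.4728, (cx,cy)=(0.9998,0.0190)
member 4 (2-3): L=3.7589, (cx,cy)=(0.6651,0.7468)
solve A·x = −loads:
  F[0-1] = +493.0202 N (tension)
  F[0-2] = +72.6802 N (tension)
  F[1-2] = -424.1094 N (compression)
  F[1-3] = +591.3651 N (tension)
  F[2-3] = -264.8338 N (compression)
  Rx@0 = -415.1200 N
  Ry@0 = -354.6884 N
  Ry@2 = +541.2184 N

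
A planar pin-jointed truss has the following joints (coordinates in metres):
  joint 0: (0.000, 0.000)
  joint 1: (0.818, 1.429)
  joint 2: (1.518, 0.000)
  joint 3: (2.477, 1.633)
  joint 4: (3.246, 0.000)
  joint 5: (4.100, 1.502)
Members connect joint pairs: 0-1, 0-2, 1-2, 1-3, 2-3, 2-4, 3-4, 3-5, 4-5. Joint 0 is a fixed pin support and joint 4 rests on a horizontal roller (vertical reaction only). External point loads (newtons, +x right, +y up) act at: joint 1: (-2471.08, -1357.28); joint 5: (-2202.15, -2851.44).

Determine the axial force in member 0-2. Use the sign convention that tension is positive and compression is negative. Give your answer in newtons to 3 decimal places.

-3315.494

N=6 nodes, M=9 members, R=3 reactions → 2N=12, M+R=12
member 0 (0-1): L=1.6466, (cx,cy)=(0.4968,0.8679)
member 1 (0-2): L=1.5180, (cx,cy)=(1.0000,0.0000)
member 2 (1-2): L=1.5912, (cx,cy)=(0.4399,-0.8980)
member 3 (1-3): L=1.6715, (cx,cy)=(0.9925,0.1220)
member 4 (2-3): L=1.8938, (cx,cy)=(0.5064,0.8623)
member 5 (2-4): L=1.7280, (cx,cy)=(1.0000,0.0000)
member 6 (3-4): L=1.8050, (cx,cy)=(0.4260,-0.9047)
member 7 (3-5): L=1.6283, (cx,cy)=(0.9968,-0.0805)
member 8 (4-5): L=1.7278, (cx,cy)=(0.4943,0.8693)
solve A·x = −loads:
  F[0-1] = -2733.0019 N (compression)
  F[0-2] = -3315.4942 N (compression)
  F[1-2] = +1209.3976 N (tension)
  F[1-3] = +585.6980 N (tension)
  F[2-3] = -1259.5266 N (compression)
  F[2-4] = -2145.6491 N (compression)
  F[3-4] = +1171.0298 N (tension)
  F[3-5] = -557.2093 N (compression)
  F[4-5] = -3331.6889 N (compression)
  Rx@0 = +4673.2300 N
  Ry@0 = +2371.8881 N
  Ry@4 = +1836.8319 N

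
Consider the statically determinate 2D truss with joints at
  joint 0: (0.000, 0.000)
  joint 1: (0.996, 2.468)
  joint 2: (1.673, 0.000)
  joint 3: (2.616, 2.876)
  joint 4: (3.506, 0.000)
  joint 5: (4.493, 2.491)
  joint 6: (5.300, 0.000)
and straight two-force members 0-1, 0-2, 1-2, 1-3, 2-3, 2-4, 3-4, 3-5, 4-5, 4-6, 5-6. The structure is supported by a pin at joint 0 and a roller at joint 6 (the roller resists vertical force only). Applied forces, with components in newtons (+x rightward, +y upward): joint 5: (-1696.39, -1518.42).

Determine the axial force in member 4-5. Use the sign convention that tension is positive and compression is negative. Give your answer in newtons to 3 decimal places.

-1401.671

N=7 nodes, M=11 members, R=3 reactions → 2N=14, M+R=14
member 0 (0-1): L=2.6614, (cx,cy)=(0.3742,0.9273)
member 1 (0-2): L=1.6730, (cx,cy)=(1.0000,0.0000)
member 2 (1-2): L=2.5592, (cx,cy)=(0.2645,-0.9644)
member 3 (1-3): L=1.6706, (cx,cy)=(0.9697,0.2442)
member 4 (2-3): L=3.0267, (cx,cy)=(0.3116,0.9502)
member 5 (2-4): L=1.8330, (cx,cy)=(1.0000,0.0000)
member 6 (3-4): L=3.0106, (cx,cy)=(0.2956,-0.9553)
member 7 (3-5): L=1.9161, (cx,cy)=(0.9796,-0.2009)
member 8 (4-5): L=2.6794, (cx,cy)=(0.3684,0.9297)
member 9 (4-6): L=1.7940, (cx,cy)=(1.0000,0.0000)
member 10 (5-6): L=2.6185, (cx,cy)=(0.3082,-0.9513)
solve A·x = −loads:
  F[0-1] = -1109.1002 N (compression)
  F[0-2] = -1281.3210 N (compression)
  F[1-2] = +896.1869 N (tension)
  F[1-3] = -672.5098 N (compression)
  F[2-3] = -909.5325 N (compression)
  F[2-4] = -760.8660 N (compression)
  F[3-4] = +1364.0767 N (tension)
  F[3-5] = -1366.6530 N (compression)
  F[4-5] = -1401.6710 N (compression)
  F[4-6] = +158.7162 N (tension)
  F[5-6] = -514.9838 N (compression)
  Rx@0 = +1696.3900 N
  Ry@0 = +1028.5042 N
  Ry@6 = +489.9158 N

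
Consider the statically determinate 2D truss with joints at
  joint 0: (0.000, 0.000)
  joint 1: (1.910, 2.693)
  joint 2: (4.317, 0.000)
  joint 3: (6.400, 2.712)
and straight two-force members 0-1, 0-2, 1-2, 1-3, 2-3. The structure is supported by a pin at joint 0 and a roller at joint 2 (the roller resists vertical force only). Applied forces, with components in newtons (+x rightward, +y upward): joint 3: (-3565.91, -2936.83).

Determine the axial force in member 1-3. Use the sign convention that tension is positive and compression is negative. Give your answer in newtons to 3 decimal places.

N=4 nodes, M=5 members, R=3 reactions → 2N=8, M+R=8
member 0 (0-1): L=3.3016, (cx,cy)=(0.5785,0.8157)
member 1 (0-2): L=4.3170, (cx,cy)=(1.0000,0.0000)
member 2 (1-2): L=3.6119, (cx,cy)=(0.6664,-0.7456)
member 3 (1-3): L=4.4900, (cx,cy)=(1.0000,0.0042)
member 4 (2-3): L=3.4196, (cx,cy)=(0.6091,0.7931)
solve A·x = −loads:
  F[0-1] = -1009.1076 N (compression)
  F[0-2] = -2982.1281 N (compression)
  F[1-2] = +1096.5018 N (tension)
  F[1-3] = -1314.5094 N (compression)
  F[2-3] = -3696.1043 N (compression)
  Rx@0 = +3565.9100 N
  Ry@0 = +823.1019 N
  Ry@2 = +2113.7281 N

-1314.509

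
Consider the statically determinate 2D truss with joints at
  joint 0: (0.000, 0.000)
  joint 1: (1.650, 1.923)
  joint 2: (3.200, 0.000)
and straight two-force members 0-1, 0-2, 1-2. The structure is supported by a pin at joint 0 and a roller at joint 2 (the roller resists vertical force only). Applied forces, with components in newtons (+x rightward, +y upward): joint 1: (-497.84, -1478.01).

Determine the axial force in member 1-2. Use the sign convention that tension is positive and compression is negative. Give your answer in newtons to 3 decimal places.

-594.586

N=3 nodes, M=3 members, R=3 reactions → 2N=6, M+R=6
member 0 (0-1): L=2.5339, (cx,cy)=(0.6512,0.7589)
member 1 (0-2): L=3.2000, (cx,cy)=(1.0000,0.0000)
member 2 (1-2): L=2.4699, (cx,cy)=(0.6276,-0.7786)
solve A·x = −loads:
  F[0-1] = -1337.5308 N (compression)
  F[0-2] = +373.1350 N (tension)
  F[1-2] = -594.5858 N (compression)
  Rx@0 = +497.8400 N
  Ry@0 = +1015.0818 N
  Ry@2 = +462.9282 N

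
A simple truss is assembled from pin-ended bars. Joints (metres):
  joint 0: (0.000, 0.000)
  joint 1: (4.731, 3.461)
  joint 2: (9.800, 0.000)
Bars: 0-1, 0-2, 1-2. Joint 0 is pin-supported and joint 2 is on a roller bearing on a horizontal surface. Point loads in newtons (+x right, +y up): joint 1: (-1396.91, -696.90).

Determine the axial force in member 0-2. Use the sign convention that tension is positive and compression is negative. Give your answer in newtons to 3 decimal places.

-229.804

N=3 nodes, M=3 members, R=3 reactions → 2N=6, M+R=6
member 0 (0-1): L=5.8618, (cx,cy)=(0.8071,0.5904)
member 1 (0-2): L=9.8000, (cx,cy)=(1.0000,0.0000)
member 2 (1-2): L=6.1379, (cx,cy)=(0.8259,-0.5639)
solve A·x = −loads:
  F[0-1] = -1446.0702 N (compression)
  F[0-2] = -229.8043 N (compression)
  F[1-2] = +278.2612 N (tension)
  Rx@0 = +1396.9100 N
  Ry@0 = +853.8053 N
  Ry@2 = -156.9053 N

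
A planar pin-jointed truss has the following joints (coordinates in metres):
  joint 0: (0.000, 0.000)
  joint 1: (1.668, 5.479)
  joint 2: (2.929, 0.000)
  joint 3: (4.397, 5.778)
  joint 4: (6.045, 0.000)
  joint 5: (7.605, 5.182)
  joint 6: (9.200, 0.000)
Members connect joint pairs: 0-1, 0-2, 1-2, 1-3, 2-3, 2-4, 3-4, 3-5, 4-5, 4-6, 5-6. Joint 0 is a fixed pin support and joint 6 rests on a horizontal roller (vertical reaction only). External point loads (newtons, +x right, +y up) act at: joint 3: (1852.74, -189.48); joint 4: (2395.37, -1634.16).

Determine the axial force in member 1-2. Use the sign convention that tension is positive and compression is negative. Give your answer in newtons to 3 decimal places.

-487.891

N=7 nodes, M=11 members, R=3 reactions → 2N=14, M+R=14
member 0 (0-1): L=5.7273, (cx,cy)=(0.2912,0.9567)
member 1 (0-2): L=2.9290, (cx,cy)=(1.0000,0.0000)
member 2 (1-2): L=5.6222, (cx,cy)=(0.2243,-0.9745)
member 3 (1-3): L=2.7453, (cx,cy)=(0.9941,0.1089)
member 4 (2-3): L=5.9616, (cx,cy)=(0.2462,0.9692)
member 5 (2-4): L=3.1160, (cx,cy)=(1.0000,0.0000)
member 6 (3-4): L=6.0084, (cx,cy)=(0.2743,-0.9616)
member 7 (3-5): L=3.2629, (cx,cy)=(0.9832,-0.1827)
member 8 (4-5): L=5.4117, (cx,cy)=(0.2883,0.9576)
member 9 (4-6): L=3.1550, (cx,cy)=(1.0000,0.0000)
member 10 (5-6): L=5.4219, (cx,cy)=(0.2942,-0.9558)
solve A·x = −loads:
  F[0-1] = +527.1204 N (tension)
  F[0-2] = +4094.5925 N (tension)
  F[1-2] = -487.8907 N (compression)
  F[1-3] = +264.5190 N (tension)
  F[2-3] = +490.5663 N (tension)
  F[2-4] = +3864.3656 N (tension)
  F[3-4] = -462.1013 N (compression)
  F[3-5] = -1365.2179 N (compression)
  F[4-5] = +2170.6823 N (tension)
  F[4-6] = +716.5219 N (tension)
  F[5-6] = -2435.6865 N (compression)
  Rx@0 = -4248.1100 N
  Ry@0 = -504.2701 N
  Ry@6 = +2327.9101 N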